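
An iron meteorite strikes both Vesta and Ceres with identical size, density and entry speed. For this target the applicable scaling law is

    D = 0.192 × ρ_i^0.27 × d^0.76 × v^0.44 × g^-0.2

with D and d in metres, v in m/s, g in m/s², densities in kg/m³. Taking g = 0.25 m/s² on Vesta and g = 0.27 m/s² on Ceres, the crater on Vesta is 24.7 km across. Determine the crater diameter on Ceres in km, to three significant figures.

All impactor-dependent factors cancel in the ratio, leaving D_Ceres/D_Vesta = (g_Ceres/g_Vesta)^-0.2.
(0.27/0.25)^-0.2 = 1.080^-0.2 = 0.9847
D_Ceres = 0.9847 × 24.7 km = 24.3 km

D ≈ 24.3 km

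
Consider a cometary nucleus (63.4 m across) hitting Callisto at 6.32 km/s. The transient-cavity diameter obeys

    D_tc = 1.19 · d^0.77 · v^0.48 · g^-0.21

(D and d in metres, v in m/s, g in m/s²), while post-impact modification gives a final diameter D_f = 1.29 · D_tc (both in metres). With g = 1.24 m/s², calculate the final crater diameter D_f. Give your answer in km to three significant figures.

v = 6320 m/s.
d^0.77 = 63.4^0.77 = 24.41
v^0.48 = 6320^0.48 = 66.73
g^-0.21 = 1.24^-0.21 = 0.9558
D_tc = 1.19 × 24.41 × 66.73 × 0.9558 = 1853 m
D_f = 1.29 × 1853 = 2390 m
     = 2.390 km

D_f ≈ 2.39 km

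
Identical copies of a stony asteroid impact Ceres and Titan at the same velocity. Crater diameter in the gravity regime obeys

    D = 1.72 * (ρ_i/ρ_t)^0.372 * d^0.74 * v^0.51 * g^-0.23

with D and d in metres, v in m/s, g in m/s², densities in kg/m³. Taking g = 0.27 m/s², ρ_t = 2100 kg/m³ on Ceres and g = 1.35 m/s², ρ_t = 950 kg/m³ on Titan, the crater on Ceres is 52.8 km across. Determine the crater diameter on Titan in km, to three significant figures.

D ≈ 49.0 km

The impactor-only factors (d, v, ρ_i) cancel in the ratio, leaving D_Titan/D_Ceres = (g_Titan/g_Ceres)^-0.23 · (ρ_t,Ceres/ρ_t,Titan)^0.372.
(1.35/0.27)^-0.23 = 5.000^-0.23 = 0.6906
(2100/950)^0.372 = 2.211^0.372 = 1.343
Ratio = 0.6906 × 1.343 = 0.9275
D_Titan = 0.9275 × 52.8 km = 49.0 km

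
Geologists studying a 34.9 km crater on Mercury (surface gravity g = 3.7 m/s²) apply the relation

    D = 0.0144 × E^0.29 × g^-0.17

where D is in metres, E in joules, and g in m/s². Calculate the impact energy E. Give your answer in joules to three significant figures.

Rearranging: E = [D / (0.0144 · g^-0.17)]^(1/0.29).
D = 34900 m.
g^-0.17 = 3.7^-0.17 = 0.8006
D / (0.0144 × 0.8006) = 34900 / (0.01153) = 3.027 × 10^6
E = (3.027 × 10^6)^3.4483 = 2.231 × 10^22 J

E ≈ 2.23 × 10^22 J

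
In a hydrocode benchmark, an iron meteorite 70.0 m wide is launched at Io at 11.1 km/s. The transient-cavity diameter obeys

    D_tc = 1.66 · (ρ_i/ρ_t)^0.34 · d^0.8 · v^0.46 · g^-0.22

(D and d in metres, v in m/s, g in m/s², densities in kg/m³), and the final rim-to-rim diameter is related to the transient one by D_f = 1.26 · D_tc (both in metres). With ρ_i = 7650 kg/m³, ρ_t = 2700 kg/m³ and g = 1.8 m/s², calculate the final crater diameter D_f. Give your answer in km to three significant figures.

v = 11100 m/s.
(ρ_i/ρ_t)^0.34 = (7650/2700)^0.34 = 1.425
d^0.8 = 70^0.8 = 29.93
v^0.46 = 11100^0.46 = 72.59
g^-0.22 = 1.8^-0.22 = 0.8787
D_tc = 1.66 × 1.425 × 29.93 × 72.59 × 0.8787 = 4516 m
D_f = 1.26 × 4516 = 5690 m
     = 5.690 km

D_f ≈ 5.69 km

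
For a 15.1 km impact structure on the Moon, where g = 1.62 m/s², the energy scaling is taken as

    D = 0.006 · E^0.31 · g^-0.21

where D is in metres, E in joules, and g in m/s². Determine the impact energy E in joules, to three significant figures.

E ≈ 6.16 × 10^20 J

Rearranging: E = [D / (0.006 · g^-0.21)]^(1/0.31).
D = 15100 m.
g^-0.21 = 1.62^-0.21 = 0.9037
D / (0.006 × 0.9037) = 15100 / (5.422 × 10^-3) = 2.785 × 10^6
E = (2.785 × 10^6)^3.2258 = 6.162 × 10^20 J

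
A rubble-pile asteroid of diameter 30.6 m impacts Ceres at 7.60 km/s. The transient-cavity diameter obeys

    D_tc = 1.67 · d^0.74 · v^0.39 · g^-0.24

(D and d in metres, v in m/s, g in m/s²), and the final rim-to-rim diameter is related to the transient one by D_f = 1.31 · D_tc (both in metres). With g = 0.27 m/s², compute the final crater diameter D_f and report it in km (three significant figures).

v = 7600 m/s.
d^0.74 = 30.6^0.74 = 12.57
v^0.39 = 7600^0.39 = 32.62
g^-0.24 = 0.27^-0.24 = 1.369
D_tc = 1.67 × 12.57 × 32.62 × 1.369 = 937.4 m
D_f = 1.31 × 937.4 = 1228 m
     = 1.228 km

D_f ≈ 1.23 km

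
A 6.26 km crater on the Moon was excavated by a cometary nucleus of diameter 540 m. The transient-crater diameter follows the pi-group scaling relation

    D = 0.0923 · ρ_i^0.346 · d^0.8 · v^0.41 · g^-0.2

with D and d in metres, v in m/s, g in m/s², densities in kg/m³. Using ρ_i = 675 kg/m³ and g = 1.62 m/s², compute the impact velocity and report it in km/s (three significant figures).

v ≈ 14.7 km/s

Rearranging for v: v = [D / (0.0923 · 675^0.346 · 540^0.8 · 1.62^-0.2)]^(1/0.41).
D = 6260 m.
675^0.346 = 9.527
540^0.8 = 153.4
1.62^-0.2 = 0.9080
Denominator = 0.0923 × 9.527 × 153.4 × 0.9080 = 122.5
D / 122.5 = 6260 / 122.5 = 51.10
v = 51.10^(1/0.41) = 51.10^2.439 = 14684 m/s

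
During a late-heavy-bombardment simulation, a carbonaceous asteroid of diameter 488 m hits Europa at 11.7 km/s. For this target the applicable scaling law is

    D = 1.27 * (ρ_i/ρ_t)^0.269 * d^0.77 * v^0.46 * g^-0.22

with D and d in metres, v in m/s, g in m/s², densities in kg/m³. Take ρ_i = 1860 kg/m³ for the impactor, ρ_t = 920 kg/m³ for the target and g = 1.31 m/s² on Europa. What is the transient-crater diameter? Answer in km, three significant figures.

In SI units: v = 11700 m/s.
(ρ_i/ρ_t)^0.269 = (1860/920)^0.269 = 1.208
d^0.77 = 488^0.77 = 117.5
v^0.46 = 11700^0.46 = 74.36
g^-0.22 = 1.31^-0.22 = 0.9423
D = 1.27 × 1.208 × 117.5 × 74.36 × 0.9423 = 12631 m
   = 12.63 km

D ≈ 12.6 km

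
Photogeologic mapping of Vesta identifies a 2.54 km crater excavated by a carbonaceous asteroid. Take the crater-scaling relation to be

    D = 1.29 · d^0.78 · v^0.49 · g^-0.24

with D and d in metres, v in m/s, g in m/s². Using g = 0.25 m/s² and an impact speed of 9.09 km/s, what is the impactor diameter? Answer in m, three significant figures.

d ≈ 35.6 m

Rearranging for d: d = [D / (1.29 · 9090^0.49 · 0.25^-0.24)]^(1/0.78).
D = 2540 m.
9090^0.49 = 87.04
0.25^-0.24 = 1.395
Denominator = 1.29 × 87.04 × 1.395 = 156.6
D / 156.6 = 2540 / 156.6 = 16.22
d = 16.22^(1/0.78) = 16.22^1.2821 = 35.60 m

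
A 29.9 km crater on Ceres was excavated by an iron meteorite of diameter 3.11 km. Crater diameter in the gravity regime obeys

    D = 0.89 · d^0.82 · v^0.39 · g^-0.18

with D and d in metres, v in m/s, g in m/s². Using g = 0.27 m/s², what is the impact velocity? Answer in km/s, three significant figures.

v ≈ 9.99 km/s

Rearranging for v: v = [D / (0.89 · 3110^0.82 · 0.27^-0.18)]^(1/0.39).
D = 29900 m.
3110^0.82 = 731.2
0.27^-0.18 = 1.266
Denominator = 0.89 × 731.2 × 1.266 = 823.9
D / 823.9 = 29900 / 823.9 = 36.29
v = 36.29^(1/0.39) = 36.29^2.5641 = 9987 m/s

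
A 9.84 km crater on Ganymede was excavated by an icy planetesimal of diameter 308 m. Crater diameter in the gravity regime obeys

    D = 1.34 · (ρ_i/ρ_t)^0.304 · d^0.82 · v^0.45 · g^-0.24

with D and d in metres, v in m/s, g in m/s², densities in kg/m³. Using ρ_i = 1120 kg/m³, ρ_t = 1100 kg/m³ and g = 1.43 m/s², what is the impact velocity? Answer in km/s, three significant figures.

Rearranging for v: v = [D / (1.34 · (1120/1100)^0.304 · 308^0.82 · 1.43^-0.24)]^(1/0.45).
D = 9840 m.
(1120/1100)^0.304 = 1.005
308^0.82 = 109.8
1.43^-0.24 = 0.9177
Denominator = 1.34 × 1.005 × 109.8 × 0.9177 = 135.7
D / 135.7 = 9840 / 135.7 = 72.51
v = 72.51^(1/0.45) = 72.51^2.2222 = 13620 m/s

v ≈ 13.6 km/s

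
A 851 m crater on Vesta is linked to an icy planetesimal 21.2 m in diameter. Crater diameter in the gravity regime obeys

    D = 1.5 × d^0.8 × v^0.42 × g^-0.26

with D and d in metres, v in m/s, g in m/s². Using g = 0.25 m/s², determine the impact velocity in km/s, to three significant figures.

Rearranging for v: v = [D / (1.5 · 21.2^0.8 · 0.25^-0.26)]^(1/0.42).
21.2^0.8 = 11.51
0.25^-0.26 = 1.434
Denominator = 1.5 × 11.51 × 1.434 = 24.76
D / 24.76 = 851 / 24.76 = 34.37
v = 34.37^(1/0.42) = 34.37^2.381 = 4546 m/s

v ≈ 4.55 km/s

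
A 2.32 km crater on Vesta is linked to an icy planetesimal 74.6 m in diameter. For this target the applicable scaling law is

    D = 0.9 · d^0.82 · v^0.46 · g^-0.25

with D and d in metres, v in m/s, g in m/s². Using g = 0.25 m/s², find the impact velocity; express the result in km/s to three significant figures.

v ≈ 5.63 km/s

Rearranging for v: v = [D / (0.9 · 74.6^0.82 · 0.25^-0.25)]^(1/0.46).
D = 2320 m.
74.6^0.82 = 34.33
0.25^-0.25 = 1.414
Denominator = 0.9 × 34.33 × 1.414 = 43.69
D / 43.69 = 2320 / 43.69 = 53.10
v = 53.10^(1/0.46) = 53.10^2.1739 = 5626 m/s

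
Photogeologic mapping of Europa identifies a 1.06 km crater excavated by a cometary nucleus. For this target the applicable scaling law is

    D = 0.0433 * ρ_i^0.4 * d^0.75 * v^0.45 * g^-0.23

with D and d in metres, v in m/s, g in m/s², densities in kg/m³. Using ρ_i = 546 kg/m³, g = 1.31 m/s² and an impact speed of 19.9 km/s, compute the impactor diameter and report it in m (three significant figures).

Rearranging for d: d = [D / (0.0433 · 546^0.4 · 19900^0.45 · 1.31^-0.23)]^(1/0.75).
D = 1060 m.
546^0.4 = 12.44
19900^0.45 = 86.00
1.31^-0.23 = 0.9398
Denominator = 0.0433 × 12.44 × 86.00 × 0.9398 = 43.54
D / 43.54 = 1060 / 43.54 = 24.35
d = 24.35^(1/0.75) = 24.35^1.3333 = 70.57 m

d ≈ 70.6 m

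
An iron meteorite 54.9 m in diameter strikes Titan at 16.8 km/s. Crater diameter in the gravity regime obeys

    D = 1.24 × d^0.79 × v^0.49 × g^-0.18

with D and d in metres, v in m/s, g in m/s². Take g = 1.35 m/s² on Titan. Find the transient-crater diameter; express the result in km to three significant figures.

In SI units: v = 16800 m/s.
d^0.79 = 54.9^0.79 = 23.67
v^0.49 = 16800^0.49 = 117.6
g^-0.18 = 1.35^-0.18 = 0.9474
D = 1.24 × 23.67 × 117.6 × 0.9474 = 3270 m
   = 3.270 km

D ≈ 3.27 km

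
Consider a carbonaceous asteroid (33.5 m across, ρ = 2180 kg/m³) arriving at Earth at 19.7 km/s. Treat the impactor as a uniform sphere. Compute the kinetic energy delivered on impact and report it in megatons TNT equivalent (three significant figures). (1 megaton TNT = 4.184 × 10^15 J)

E ≈ 1.99 Mt TNT

v = 19700 m/s.
Mass m = (π/6) ρ d³ = (π/6) × 2180 × (33.5)³ = 4.291 × 10^7 kg
E = ½ m v² = 0.5 × 4.291 × 10^7 × (19700)² = 8.326 × 10^15 J
   = 8.326 × 10^15 / 4.184×10^15 = 1.990 Mt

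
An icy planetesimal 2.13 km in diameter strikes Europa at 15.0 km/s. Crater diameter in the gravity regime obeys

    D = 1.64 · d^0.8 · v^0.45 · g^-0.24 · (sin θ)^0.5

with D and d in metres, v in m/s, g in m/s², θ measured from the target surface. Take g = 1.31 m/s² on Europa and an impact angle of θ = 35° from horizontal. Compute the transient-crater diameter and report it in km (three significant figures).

D ≈ 40.5 km

In SI units: d = 2130 m, v = 15000 m/s.
d^0.8 = 2130^0.8 = 459.9
v^0.45 = 15000^0.45 = 75.73
g^-0.24 = 1.31^-0.24 = 0.9372
(sin 35°)^0.5 = 0.5736^0.5 = 0.7574
D = 1.64 × 459.9 × 75.73 × 0.9372 × 0.7574 = 40545 m
   = 40.54 km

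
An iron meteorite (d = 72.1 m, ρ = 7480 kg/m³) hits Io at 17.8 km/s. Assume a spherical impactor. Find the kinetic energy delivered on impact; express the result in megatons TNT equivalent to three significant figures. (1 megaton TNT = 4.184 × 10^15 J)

v = 17800 m/s.
Mass m = (π/6) ρ d³ = (π/6) × 7480 × (72.1)³ = 1.468 × 10^9 kg
E = ½ m v² = 0.5 × 1.468 × 10^9 × (17800)² = 2.326 × 10^17 J
   = 2.326 × 10^17 / 4.184×10^15 = 55.59 Mt

E ≈ 55.6 Mt TNT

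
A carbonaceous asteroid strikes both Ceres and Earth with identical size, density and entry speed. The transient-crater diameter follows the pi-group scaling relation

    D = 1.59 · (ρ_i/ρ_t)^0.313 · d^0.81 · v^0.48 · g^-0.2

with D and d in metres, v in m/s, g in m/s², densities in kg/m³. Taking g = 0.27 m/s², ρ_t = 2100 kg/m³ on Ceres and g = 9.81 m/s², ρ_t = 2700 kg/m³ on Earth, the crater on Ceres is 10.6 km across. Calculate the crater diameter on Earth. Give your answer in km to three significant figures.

D ≈ 4.78 km

The impactor-only factors (d, v, ρ_i) cancel in the ratio, leaving D_Earth/D_Ceres = (g_Earth/g_Ceres)^-0.2 · (ρ_t,Ceres/ρ_t,Earth)^0.313.
(9.81/0.27)^-0.2 = 36.33^-0.2 = 0.4875
(2100/2700)^0.313 = 0.7778^0.313 = 0.9244
Ratio = 0.4875 × 0.9244 = 0.4506
D_Earth = 0.4506 × 10.6 km = 4.78 km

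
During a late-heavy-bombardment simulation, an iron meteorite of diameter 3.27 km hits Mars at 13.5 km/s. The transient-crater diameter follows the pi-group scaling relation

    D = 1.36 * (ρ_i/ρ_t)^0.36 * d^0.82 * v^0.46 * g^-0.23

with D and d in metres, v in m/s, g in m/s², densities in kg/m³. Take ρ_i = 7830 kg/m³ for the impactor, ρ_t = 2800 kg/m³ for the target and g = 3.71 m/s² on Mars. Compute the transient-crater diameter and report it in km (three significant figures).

In SI units: d = 3270 m, v = 13500 m/s.
(ρ_i/ρ_t)^0.36 = (7830/2800)^0.36 = 1.448
d^0.82 = 3270^0.82 = 762.0
v^0.46 = 13500^0.46 = 79.42
g^-0.23 = 3.71^-0.23 = 0.7397
D = 1.36 × 1.448 × 762.0 × 79.42 × 0.7397 = 88155 m
   = 88.16 km

D ≈ 88.2 km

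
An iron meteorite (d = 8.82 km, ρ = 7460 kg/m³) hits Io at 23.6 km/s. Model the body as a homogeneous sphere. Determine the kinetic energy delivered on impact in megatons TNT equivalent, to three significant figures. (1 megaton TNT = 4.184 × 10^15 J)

d = 8820 m; v = 23600 m/s.
Mass m = (π/6) ρ d³ = (π/6) × 7460 × (8820)³ = 2.680 × 10^15 kg
E = ½ m v² = 0.5 × 2.680 × 10^15 × (23600)² = 7.463 × 10^23 J
   = 7.463 × 10^23 / 4.184×10^15 = 1.784 × 10^8 Mt

E ≈ 1.78 × 10^8 Mt TNT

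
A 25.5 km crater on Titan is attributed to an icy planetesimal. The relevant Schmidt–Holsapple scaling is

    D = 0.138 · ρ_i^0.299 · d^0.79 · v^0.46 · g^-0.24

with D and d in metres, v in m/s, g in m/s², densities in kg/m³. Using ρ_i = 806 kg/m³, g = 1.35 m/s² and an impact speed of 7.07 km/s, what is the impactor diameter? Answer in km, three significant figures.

d ≈ 2.32 km

Rearranging for d: d = [D / (0.138 · 806^0.299 · 7070^0.46 · 1.35^-0.24)]^(1/0.79).
D = 25500 m.
806^0.299 = 7.396
7070^0.46 = 58.98
1.35^-0.24 = 0.9305
Denominator = 0.138 × 7.396 × 58.98 × 0.9305 = 56.01
D / 56.01 = 25500 / 56.01 = 455.3
d = 455.3^(1/0.79) = 455.3^1.2658 = 2317 m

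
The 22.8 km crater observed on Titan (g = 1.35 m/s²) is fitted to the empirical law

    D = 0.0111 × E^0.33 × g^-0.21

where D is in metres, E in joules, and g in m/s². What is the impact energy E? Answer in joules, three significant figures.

Rearranging: E = [D / (0.0111 · g^-0.21)]^(1/0.33).
D = 22800 m.
g^-0.21 = 1.35^-0.21 = 0.9389
D / (0.0111 × 0.9389) = 22800 / (0.01042) = 2.188 × 10^6
E = (2.188 × 10^6)^3.0303 = 1.630 × 10^19 J

E ≈ 1.63 × 10^19 J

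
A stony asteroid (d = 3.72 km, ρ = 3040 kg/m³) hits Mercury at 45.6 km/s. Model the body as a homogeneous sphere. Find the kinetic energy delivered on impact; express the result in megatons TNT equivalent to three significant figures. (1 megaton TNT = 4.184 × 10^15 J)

E ≈ 2.04 × 10^7 Mt TNT

d = 3720 m; v = 45600 m/s.
Mass m = (π/6) ρ d³ = (π/6) × 3040 × (3720)³ = 8.194 × 10^13 kg
E = ½ m v² = 0.5 × 8.194 × 10^13 × (45600)² = 8.519 × 10^22 J
   = 8.519 × 10^22 / 4.184×10^15 = 2.036 × 10^7 Mt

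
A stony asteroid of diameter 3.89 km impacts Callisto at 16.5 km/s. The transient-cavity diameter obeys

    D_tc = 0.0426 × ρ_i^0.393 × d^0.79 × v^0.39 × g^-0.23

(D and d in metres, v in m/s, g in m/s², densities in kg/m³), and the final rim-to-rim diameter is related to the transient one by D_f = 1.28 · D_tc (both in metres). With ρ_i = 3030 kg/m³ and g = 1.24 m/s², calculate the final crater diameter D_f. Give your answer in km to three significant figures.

In SI: d = 3890 m, v = 16500 m/s.
ρ_i^0.393 = 3030^0.393 = 23.35
d^0.79 = 3890^0.79 = 685.6
v^0.39 = 16500^0.39 = 44.14
g^-0.23 = 1.24^-0.23 = 0.9517
D_tc = 0.0426 × 23.35 × 685.6 × 44.14 × 0.9517 = 28650 m
D_f = 1.28 × 28650 = 36672 m
     = 36.67 km

D_f ≈ 36.7 km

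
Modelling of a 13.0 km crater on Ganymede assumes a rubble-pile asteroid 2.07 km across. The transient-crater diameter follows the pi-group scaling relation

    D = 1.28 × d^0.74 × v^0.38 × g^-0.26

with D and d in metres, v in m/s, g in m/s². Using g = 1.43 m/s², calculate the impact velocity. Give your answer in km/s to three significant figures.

v ≈ 15.6 km/s

Rearranging for v: v = [D / (1.28 · 2070^0.74 · 1.43^-0.26)]^(1/0.38).
D = 13000 m.
2070^0.74 = 284.3
1.43^-0.26 = 0.9112
Denominator = 1.28 × 284.3 × 0.9112 = 331.6
D / 331.6 = 13000 / 331.6 = 39.20
v = 39.20^(1/0.38) = 39.20^2.6316 = 15592 m/s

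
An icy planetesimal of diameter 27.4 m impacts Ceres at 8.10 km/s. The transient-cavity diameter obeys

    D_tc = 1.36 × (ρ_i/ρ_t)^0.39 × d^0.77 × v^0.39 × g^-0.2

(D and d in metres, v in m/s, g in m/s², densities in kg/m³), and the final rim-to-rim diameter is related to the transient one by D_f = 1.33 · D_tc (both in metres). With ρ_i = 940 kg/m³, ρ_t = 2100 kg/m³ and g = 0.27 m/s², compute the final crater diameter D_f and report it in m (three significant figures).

v = 8100 m/s.
(ρ_i/ρ_t)^0.39 = (940/2100)^0.39 = 0.7309
d^0.77 = 27.4^0.77 = 12.80
v^0.39 = 8100^0.39 = 33.44
g^-0.2 = 0.27^-0.2 = 1.299
D_tc = 1.36 × 0.7309 × 12.80 × 33.44 × 1.299 = 552.7 m
D_f = 1.33 × 552.7 = 735.1 m

D_f ≈ 735 m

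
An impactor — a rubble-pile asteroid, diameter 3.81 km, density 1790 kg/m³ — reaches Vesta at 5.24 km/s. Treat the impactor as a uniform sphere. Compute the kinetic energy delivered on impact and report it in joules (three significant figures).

d = 3810 m; v = 5240 m/s.
Mass m = (π/6) ρ d³ = (π/6) × 1790 × (3810)³ = 5.184 × 10^13 kg
E = ½ m v² = 0.5 × 5.184 × 10^13 × (5240)² = 7.117 × 10^20 J

E ≈ 7.12 × 10^20 J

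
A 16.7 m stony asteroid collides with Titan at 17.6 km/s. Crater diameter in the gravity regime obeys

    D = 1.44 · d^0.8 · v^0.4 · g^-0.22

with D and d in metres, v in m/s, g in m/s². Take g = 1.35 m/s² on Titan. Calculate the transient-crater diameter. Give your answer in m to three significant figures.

In SI units: v = 17600 m/s.
d^0.8 = 16.7^0.8 = 9.510
v^0.4 = 17600^0.4 = 49.91
g^-0.22 = 1.35^-0.22 = 0.9361
D = 1.44 × 9.510 × 49.91 × 0.9361 = 639.8 m

D ≈ 640 m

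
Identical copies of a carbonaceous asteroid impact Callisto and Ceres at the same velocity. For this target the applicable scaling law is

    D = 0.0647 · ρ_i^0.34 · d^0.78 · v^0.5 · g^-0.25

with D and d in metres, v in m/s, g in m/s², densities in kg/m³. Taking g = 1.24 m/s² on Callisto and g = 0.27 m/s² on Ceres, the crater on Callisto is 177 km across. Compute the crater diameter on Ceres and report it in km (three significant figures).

All impactor-dependent factors cancel in the ratio, leaving D_Ceres/D_Callisto = (g_Ceres/g_Callisto)^-0.25.
(0.27/1.24)^-0.25 = 0.2177^-0.25 = 1.464
D_Ceres = 1.464 × 177 km = 259 km

D ≈ 259 km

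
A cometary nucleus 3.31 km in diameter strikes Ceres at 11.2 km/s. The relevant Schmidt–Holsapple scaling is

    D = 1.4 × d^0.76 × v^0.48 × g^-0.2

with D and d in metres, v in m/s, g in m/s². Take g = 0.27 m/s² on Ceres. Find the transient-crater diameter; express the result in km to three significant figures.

D ≈ 75.6 km

In SI units: d = 3310 m, v = 11200 m/s.
d^0.76 = 3310^0.76 = 473.2
v^0.48 = 11200^0.48 = 87.83
g^-0.2 = 0.27^-0.2 = 1.299
D = 1.4 × 473.2 × 87.83 × 1.299 = 75583 m
   = 75.58 km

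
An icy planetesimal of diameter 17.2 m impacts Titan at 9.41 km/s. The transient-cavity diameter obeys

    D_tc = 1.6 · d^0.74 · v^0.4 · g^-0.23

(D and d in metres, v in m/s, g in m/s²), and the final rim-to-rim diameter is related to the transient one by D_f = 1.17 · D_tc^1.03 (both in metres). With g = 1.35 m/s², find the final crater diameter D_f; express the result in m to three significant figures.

D_f ≈ 670 m

v = 9410 m/s.
d^0.74 = 17.2^0.74 = 8.209
v^0.4 = 9410^0.4 = 38.85
g^-0.23 = 1.35^-0.23 = 0.9333
D_tc = 1.6 × 8.209 × 38.85 × 0.9333 = 476.2 m
D_f = 1.17 × (476.2)^1.03 = 670.4 m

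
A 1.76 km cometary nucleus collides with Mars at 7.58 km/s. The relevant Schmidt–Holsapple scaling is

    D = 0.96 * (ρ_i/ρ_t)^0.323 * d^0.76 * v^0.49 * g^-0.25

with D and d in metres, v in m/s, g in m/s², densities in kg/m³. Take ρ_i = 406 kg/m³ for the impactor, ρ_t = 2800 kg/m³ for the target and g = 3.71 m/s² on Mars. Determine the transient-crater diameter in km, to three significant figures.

In SI units: d = 1760 m, v = 7580 m/s.
(ρ_i/ρ_t)^0.323 = (406/2800)^0.323 = 0.5359
d^0.76 = 1760^0.76 = 292.8
v^0.49 = 7580^0.49 = 79.62
g^-0.25 = 3.71^-0.25 = 0.7205
D = 0.96 × 0.5359 × 292.8 × 79.62 × 0.7205 = 8641 m
   = 8.641 km

D ≈ 8.64 km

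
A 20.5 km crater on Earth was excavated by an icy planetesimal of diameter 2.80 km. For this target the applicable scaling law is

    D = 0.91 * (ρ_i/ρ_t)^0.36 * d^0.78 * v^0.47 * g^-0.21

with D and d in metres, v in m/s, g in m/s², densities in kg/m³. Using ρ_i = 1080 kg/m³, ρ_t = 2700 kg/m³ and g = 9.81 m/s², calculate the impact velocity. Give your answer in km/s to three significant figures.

Rearranging for v: v = [D / (0.91 · (1080/2700)^0.36 · 2800^0.78 · 9.81^-0.21)]^(1/0.47).
D = 20500 m.
(1080/2700)^0.36 = 0.7190
2800^0.78 = 488.4
9.81^-0.21 = 0.6191
Denominator = 0.91 × 0.7190 × 488.4 × 0.6191 = 197.8
D / 197.8 = 20500 / 197.8 = 103.6
v = 103.6^(1/0.47) = 103.6^2.1277 = 19412 m/s

v ≈ 19.4 km/s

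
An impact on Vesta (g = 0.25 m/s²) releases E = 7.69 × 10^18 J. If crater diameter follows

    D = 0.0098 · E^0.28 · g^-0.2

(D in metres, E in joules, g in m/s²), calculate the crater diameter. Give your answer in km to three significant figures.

E^0.28 = (7.69 × 10^18)^0.28 = 1.941 × 10^5
g^-0.2 = 0.25^-0.2 = 1.320
D = 0.0098 × 1.941 × 10^5 × 1.320 = 2511 m
   = 2.511 km

D ≈ 2.51 km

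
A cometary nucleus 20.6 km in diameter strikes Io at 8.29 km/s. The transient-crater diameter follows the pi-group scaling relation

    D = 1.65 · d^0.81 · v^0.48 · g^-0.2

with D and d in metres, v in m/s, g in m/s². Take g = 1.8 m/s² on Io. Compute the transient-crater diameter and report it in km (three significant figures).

D ≈ 348 km

In SI units: d = 20600 m, v = 8290 m/s.
d^0.81 = 20600^0.81 = 3121
v^0.48 = 8290^0.48 = 76.02
g^-0.2 = 1.8^-0.2 = 0.8891
D = 1.65 × 3121 × 76.02 × 0.8891 = 3.481 × 10^5 m
   = 348.1 km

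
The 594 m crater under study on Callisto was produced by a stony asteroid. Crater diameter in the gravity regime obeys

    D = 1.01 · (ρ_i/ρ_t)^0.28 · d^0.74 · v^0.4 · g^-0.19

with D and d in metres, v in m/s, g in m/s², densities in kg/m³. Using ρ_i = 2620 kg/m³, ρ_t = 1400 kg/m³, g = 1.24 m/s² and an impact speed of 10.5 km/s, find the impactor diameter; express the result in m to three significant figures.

d ≈ 30.9 m

Rearranging for d: d = [D / (1.01 · (2620/1400)^0.28 · 10500^0.4 · 1.24^-0.19)]^(1/0.74).
(2620/1400)^0.28 = 1.192
10500^0.4 = 40.60
1.24^-0.19 = 0.9600
Denominator = 1.01 × 1.192 × 40.60 × 0.9600 = 46.92
D / 46.92 = 594 / 46.92 = 12.66
d = 12.66^(1/0.74) = 12.66^1.3514 = 30.89 m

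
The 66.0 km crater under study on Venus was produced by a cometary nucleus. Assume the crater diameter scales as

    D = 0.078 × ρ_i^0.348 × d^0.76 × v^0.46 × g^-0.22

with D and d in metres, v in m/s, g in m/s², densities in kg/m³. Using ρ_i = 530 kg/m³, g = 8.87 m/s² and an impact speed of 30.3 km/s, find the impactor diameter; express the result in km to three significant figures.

d ≈ 13.0 km

Rearranging for d: d = [D / (0.078 · 530^0.348 · 30300^0.46 · 8.87^-0.22)]^(1/0.76).
D = 66000 m.
530^0.348 = 8.873
30300^0.46 = 115.2
8.87^-0.22 = 0.6187
Denominator = 0.078 × 8.873 × 115.2 × 0.6187 = 49.33
D / 49.33 = 66000 / 49.33 = 1338
d = 1338^(1/0.76) = 1338^1.3158 = 12995 m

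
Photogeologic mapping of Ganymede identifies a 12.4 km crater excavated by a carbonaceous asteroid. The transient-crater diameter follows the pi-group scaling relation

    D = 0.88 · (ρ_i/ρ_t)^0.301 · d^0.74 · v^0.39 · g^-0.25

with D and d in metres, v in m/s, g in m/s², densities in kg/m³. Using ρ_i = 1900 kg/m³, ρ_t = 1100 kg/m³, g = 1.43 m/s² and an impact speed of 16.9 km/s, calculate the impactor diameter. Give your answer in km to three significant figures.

d ≈ 2.16 km

Rearranging for d: d = [D / (0.88 · (1900/1100)^0.301 · 16900^0.39 · 1.43^-0.25)]^(1/0.74).
D = 12400 m.
(1900/1100)^0.301 = 1.179
16900^0.39 = 44.55
1.43^-0.25 = 0.9145
Denominator = 0.88 × 1.179 × 44.55 × 0.9145 = 42.27
D / 42.27 = 12400 / 42.27 = 293.4
d = 293.4^(1/0.74) = 293.4^1.3514 = 2160 m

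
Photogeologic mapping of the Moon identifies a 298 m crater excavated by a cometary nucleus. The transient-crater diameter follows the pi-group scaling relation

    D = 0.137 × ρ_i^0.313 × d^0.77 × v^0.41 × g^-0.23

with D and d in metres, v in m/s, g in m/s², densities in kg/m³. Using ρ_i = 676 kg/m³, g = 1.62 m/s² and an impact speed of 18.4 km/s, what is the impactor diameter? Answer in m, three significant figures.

Rearranging for d: d = [D / (0.137 · 676^0.313 · 18400^0.41 · 1.62^-0.23)]^(1/0.77).
676^0.313 = 7.687
18400^0.41 = 56.05
1.62^-0.23 = 0.8950
Denominator = 0.137 × 7.687 × 56.05 × 0.8950 = 52.83
D / 52.83 = 298 / 52.83 = 5.641
d = 5.641^(1/0.77) = 5.641^1.2987 = 9.458 m

d ≈ 9.46 m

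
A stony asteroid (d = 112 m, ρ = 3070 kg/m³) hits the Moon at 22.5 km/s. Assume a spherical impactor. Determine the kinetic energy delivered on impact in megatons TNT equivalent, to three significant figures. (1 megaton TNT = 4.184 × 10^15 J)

E ≈ 137 Mt TNT

v = 22500 m/s.
Mass m = (π/6) ρ d³ = (π/6) × 3070 × (112)³ = 2.258 × 10^9 kg
E = ½ m v² = 0.5 × 2.258 × 10^9 × (22500)² = 5.716 × 10^17 J
   = 5.716 × 10^17 / 4.184×10^15 = 136.6 Mt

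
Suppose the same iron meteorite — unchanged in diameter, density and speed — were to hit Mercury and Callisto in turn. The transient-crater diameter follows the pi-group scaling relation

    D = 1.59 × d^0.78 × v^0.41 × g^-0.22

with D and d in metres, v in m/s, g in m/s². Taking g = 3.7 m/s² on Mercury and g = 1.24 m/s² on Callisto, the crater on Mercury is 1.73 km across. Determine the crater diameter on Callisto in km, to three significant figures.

D ≈ 2.20 km

All impactor-dependent factors cancel in the ratio, leaving D_Callisto/D_Mercury = (g_Callisto/g_Mercury)^-0.22.
(1.24/3.7)^-0.22 = 0.3351^-0.22 = 1.272
D_Callisto = 1.272 × 1.73 km = 2.20 km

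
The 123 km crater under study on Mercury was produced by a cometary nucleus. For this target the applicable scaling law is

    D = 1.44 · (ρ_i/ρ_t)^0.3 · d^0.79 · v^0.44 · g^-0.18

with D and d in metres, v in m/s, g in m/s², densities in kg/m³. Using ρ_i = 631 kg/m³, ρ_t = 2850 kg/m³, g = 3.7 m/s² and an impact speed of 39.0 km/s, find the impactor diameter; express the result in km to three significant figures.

Rearranging for d: d = [D / (1.44 · (631/2850)^0.3 · 39000^0.44 · 3.7^-0.18)]^(1/0.79).
D = 123000 m.
(631/2850)^0.3 = 0.6361
39000^0.44 = 104.7
3.7^-0.18 = 0.7902
Denominator = 1.44 × 0.6361 × 104.7 × 0.7902 = 75.78
D / 75.78 = 123000 / 75.78 = 1623
d = 1623^(1/0.79) = 1623^1.2658 = 11578 m

d ≈ 11.6 km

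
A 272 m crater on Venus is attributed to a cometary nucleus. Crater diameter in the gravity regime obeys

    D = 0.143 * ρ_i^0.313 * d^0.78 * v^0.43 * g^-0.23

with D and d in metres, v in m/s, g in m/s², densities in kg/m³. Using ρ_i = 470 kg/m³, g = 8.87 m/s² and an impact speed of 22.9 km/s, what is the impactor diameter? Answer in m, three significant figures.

Rearranging for d: d = [D / (0.143 · 470^0.313 · 22900^0.43 · 8.87^-0.23)]^(1/0.78).
470^0.313 = 6.861
22900^0.43 = 74.94
8.87^-0.23 = 0.6053
Denominator = 0.143 × 6.861 × 74.94 × 0.6053 = 44.50
D / 44.50 = 272 / 44.50 = 6.112
d = 6.112^(1/0.78) = 6.112^1.2821 = 10.19 m

d ≈ 10.2 m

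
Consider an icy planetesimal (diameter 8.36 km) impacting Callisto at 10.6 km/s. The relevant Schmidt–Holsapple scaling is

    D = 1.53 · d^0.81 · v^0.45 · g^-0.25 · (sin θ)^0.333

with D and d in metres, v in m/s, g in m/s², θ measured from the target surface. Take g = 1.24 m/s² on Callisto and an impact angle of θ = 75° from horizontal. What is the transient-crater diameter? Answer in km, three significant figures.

In SI units: d = 8360 m, v = 10600 m/s.
d^0.81 = 8360^0.81 = 1503
v^0.45 = 10600^0.45 = 64.77
g^-0.25 = 1.24^-0.25 = 0.9476
(sin 75°)^0.333 = 0.9659^0.333 = 0.9885
D = 1.53 × 1503 × 64.77 × 0.9476 × 0.9885 = 1.395 × 10^5 m
   = 139.5 km

D ≈ 140 km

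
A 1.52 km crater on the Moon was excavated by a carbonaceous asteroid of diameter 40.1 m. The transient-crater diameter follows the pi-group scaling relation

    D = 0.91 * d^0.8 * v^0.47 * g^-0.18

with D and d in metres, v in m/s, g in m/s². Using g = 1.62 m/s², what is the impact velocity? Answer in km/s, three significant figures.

Rearranging for v: v = [D / (0.91 · 40.1^0.8 · 1.62^-0.18)]^(1/0.47).
D = 1520 m.
40.1^0.8 = 19.17
1.62^-0.18 = 0.9168
Denominator = 0.91 × 19.17 × 0.9168 = 15.99
D / 15.99 = 1520 / 15.99 = 95.06
v = 95.06^(1/0.47) = 95.06^2.1277 = 16165 m/s

v ≈ 16.2 km/s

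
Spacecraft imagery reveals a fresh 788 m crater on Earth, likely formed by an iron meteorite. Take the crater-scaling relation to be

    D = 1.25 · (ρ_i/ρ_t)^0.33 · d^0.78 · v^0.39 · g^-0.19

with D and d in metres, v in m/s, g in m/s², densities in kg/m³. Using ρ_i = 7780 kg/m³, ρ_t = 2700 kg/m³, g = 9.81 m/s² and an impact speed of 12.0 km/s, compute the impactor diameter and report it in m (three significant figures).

d ≈ 39.5 m

Rearranging for d: d = [D / (1.25 · (7780/2700)^0.33 · 12000^0.39 · 9.81^-0.19)]^(1/0.78).
(7780/2700)^0.33 = 1.418
12000^0.39 = 38.98
9.81^-0.19 = 0.6480
Denominator = 1.25 × 1.418 × 38.98 × 0.6480 = 44.77
D / 44.77 = 788 / 44.77 = 17.60
d = 17.60^(1/0.78) = 17.60^1.2821 = 39.52 m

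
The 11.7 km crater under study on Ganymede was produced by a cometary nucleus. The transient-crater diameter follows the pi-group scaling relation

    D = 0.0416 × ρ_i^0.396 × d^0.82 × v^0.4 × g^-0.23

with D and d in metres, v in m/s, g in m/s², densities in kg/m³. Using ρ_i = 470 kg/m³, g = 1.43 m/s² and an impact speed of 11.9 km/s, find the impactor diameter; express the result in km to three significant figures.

d ≈ 2.57 km

Rearranging for d: d = [D / (0.0416 · 470^0.396 · 11900^0.4 · 1.43^-0.23)]^(1/0.82).
D = 11700 m.
470^0.396 = 11.43
11900^0.4 = 42.68
1.43^-0.23 = 0.9210
Denominator = 0.0416 × 11.43 × 42.68 × 0.9210 = 18.69
D / 18.69 = 11700 / 18.69 = 626.0
d = 626.0^(1/0.82) = 626.0^1.2195 = 2573 m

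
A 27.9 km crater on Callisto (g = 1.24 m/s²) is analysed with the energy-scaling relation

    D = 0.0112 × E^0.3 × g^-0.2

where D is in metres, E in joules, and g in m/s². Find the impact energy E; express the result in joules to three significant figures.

E ≈ 2.42 × 10^21 J

Rearranging: E = [D / (0.0112 · g^-0.2)]^(1/0.3).
D = 27900 m.
g^-0.2 = 1.24^-0.2 = 0.9579
D / (0.0112 × 0.9579) = 27900 / (0.01073) = 2.600 × 10^6
E = (2.600 × 10^6)^3.3333 = 2.416 × 10^21 J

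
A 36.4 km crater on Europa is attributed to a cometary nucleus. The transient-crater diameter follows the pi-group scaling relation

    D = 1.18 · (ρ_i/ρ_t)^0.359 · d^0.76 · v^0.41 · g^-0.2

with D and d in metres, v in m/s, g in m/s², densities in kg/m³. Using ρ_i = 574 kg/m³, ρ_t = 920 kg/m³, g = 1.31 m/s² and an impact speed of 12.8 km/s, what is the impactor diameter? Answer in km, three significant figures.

d ≈ 6.59 km

Rearranging for d: d = [D / (1.18 · (574/920)^0.359 · 12800^0.41 · 1.31^-0.2)]^(1/0.76).
D = 36400 m.
(574/920)^0.359 = 0.8442
12800^0.41 = 48.30
1.31^-0.2 = 0.9474
Denominator = 1.18 × 0.8442 × 48.30 × 0.9474 = 45.58
D / 45.58 = 36400 / 45.58 = 798.6
d = 798.6^(1/0.76) = 798.6^1.3158 = 6590 m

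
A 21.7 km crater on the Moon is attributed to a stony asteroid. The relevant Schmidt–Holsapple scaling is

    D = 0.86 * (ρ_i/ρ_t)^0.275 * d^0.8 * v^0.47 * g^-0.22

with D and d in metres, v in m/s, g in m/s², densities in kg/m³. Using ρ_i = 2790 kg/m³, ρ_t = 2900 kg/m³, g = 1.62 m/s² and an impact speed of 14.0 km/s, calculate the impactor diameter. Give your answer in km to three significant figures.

d ≈ 1.35 km

Rearranging for d: d = [D / (0.86 · (2790/2900)^0.275 · 14000^0.47 · 1.62^-0.22)]^(1/0.8).
D = 21700 m.
(2790/2900)^0.275 = 0.9894
14000^0.47 = 88.85
1.62^-0.22 = 0.8993
Denominator = 0.86 × 0.9894 × 88.85 × 0.8993 = 67.99
D / 67.99 = 21700 / 67.99 = 319.2
d = 319.2^(1/0.8) = 319.2^1.25 = 1349 m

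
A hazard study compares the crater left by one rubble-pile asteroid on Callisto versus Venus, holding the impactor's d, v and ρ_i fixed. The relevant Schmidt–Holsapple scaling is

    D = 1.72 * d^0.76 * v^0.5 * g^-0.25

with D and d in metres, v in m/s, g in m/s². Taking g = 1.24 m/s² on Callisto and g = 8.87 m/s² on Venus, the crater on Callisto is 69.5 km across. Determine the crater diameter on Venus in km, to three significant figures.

All impactor-dependent factors cancel in the ratio, leaving D_Venus/D_Callisto = (g_Venus/g_Callisto)^-0.25.
(8.87/1.24)^-0.25 = 7.153^-0.25 = 0.6115
D_Venus = 0.6115 × 69.5 km = 42.5 km

D ≈ 42.5 km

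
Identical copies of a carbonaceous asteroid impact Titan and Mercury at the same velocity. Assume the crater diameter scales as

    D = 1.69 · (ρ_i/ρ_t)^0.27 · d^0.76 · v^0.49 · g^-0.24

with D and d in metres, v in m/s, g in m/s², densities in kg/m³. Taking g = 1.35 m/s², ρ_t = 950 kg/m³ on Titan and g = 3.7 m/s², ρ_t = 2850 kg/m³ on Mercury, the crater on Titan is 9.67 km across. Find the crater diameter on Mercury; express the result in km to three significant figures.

D ≈ 5.64 km

The impactor-only factors (d, v, ρ_i) cancel in the ratio, leaving D_Mercury/D_Titan = (g_Mercury/g_Titan)^-0.24 · (ρ_t,Titan/ρ_t,Mercury)^0.27.
(3.7/1.35)^-0.24 = 2.741^-0.24 = 0.7851
(950/2850)^0.27 = 0.3333^0.27 = 0.7433
Ratio = 0.7851 × 0.7433 = 0.5836
D_Mercury = 0.5836 × 9.67 km = 5.64 km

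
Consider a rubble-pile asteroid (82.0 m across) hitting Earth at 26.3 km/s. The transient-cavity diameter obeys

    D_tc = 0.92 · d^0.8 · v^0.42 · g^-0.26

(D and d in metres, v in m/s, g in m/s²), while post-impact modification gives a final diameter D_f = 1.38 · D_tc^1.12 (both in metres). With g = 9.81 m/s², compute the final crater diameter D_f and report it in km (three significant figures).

D_f ≈ 4.02 km

v = 26300 m/s.
d^0.8 = 82^0.8 = 33.97
v^0.42 = 26300^0.42 = 71.84
g^-0.26 = 9.81^-0.26 = 0.5523
D_tc = 0.92 × 33.97 × 71.84 × 0.5523 = 1240 m
D_f = 1.38 × (1240)^1.12 = 4023 m
     = 4.023 km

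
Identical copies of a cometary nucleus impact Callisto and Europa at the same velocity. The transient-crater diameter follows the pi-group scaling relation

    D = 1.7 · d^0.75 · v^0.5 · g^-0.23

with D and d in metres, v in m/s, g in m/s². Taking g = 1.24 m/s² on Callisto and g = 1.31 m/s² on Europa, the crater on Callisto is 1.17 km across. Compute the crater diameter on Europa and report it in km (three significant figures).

D ≈ 1.16 km

All impactor-dependent factors cancel in the ratio, leaving D_Europa/D_Callisto = (g_Europa/g_Callisto)^-0.23.
(1.31/1.24)^-0.23 = 1.056^-0.23 = 0.9875
D_Europa = 0.9875 × 1.17 km = 1.16 km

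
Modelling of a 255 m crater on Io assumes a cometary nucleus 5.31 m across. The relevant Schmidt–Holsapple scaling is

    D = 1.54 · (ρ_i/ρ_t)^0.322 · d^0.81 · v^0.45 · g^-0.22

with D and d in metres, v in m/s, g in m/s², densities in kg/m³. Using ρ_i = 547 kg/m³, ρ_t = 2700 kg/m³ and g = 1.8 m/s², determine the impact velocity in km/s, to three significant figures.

Rearranging for v: v = [D / (1.54 · (547/2700)^0.322 · 5.31^0.81 · 1.8^-0.22)]^(1/0.45).
(547/2700)^0.322 = 0.5980
5.31^0.81 = 3.867
1.8^-0.22 = 0.8787
Denominator = 1.54 × 0.5980 × 3.867 × 0.8787 = 3.129
D / 3.129 = 255 / 3.129 = 81.50
v = 81.50^(1/0.45) = 81.50^2.2222 = 17659 m/s

v ≈ 17.7 km/s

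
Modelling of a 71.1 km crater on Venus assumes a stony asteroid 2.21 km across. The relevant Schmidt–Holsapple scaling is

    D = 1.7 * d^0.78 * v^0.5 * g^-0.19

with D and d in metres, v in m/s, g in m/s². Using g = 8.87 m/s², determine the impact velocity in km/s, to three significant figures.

v ≈ 24.3 km/s

Rearranging for v: v = [D / (1.7 · 2210^0.78 · 8.87^-0.19)]^(1/0.5).
D = 71100 m.
2210^0.78 = 406.1
8.87^-0.19 = 0.6605
Denominator = 1.7 × 406.1 × 0.6605 = 456.0
D / 456.0 = 71100 / 456.0 = 155.9
v = 155.9^(1/0.5) = 155.9^2 = 24305 m/s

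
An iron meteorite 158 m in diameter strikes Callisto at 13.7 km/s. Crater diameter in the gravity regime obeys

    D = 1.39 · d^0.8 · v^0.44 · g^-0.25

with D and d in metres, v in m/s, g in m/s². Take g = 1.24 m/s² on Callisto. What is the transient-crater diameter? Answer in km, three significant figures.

D ≈ 5.00 km

In SI units: v = 13700 m/s.
d^0.8 = 158^0.8 = 57.40
v^0.44 = 13700^0.44 = 66.09
g^-0.25 = 1.24^-0.25 = 0.9476
D = 1.39 × 57.40 × 66.09 × 0.9476 = 4997 m
   = 4.997 km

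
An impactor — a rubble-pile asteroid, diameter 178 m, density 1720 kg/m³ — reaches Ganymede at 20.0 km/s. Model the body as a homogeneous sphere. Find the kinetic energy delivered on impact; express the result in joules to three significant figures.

E ≈ 1.02 × 10^18 J

v = 20000 m/s.
Mass m = (π/6) ρ d³ = (π/6) × 1720 × (178)³ = 5.079 × 10^9 kg
E = ½ m v² = 0.5 × 5.079 × 10^9 × (20000)² = 1.016 × 10^18 J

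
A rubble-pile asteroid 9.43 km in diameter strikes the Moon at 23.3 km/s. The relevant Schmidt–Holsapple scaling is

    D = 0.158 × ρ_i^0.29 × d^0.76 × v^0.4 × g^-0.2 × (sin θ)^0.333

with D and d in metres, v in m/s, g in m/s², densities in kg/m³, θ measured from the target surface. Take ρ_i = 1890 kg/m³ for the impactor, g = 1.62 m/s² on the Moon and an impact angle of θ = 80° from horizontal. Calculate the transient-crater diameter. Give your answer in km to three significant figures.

D ≈ 74.5 km

In SI units: d = 9430 m, v = 23300 m/s.
ρ_i^0.29 = 1890^0.29 = 8.916
d^0.76 = 9430^0.76 = 1049
v^0.4 = 23300^0.4 = 55.84
g^-0.2 = 1.62^-0.2 = 0.9080
(sin 80°)^0.333 = 0.9848^0.333 = 0.9949
D = 0.158 × 8.916 × 1049 × 55.84 × 0.9080 × 0.9949 = 74544 m
   = 74.54 km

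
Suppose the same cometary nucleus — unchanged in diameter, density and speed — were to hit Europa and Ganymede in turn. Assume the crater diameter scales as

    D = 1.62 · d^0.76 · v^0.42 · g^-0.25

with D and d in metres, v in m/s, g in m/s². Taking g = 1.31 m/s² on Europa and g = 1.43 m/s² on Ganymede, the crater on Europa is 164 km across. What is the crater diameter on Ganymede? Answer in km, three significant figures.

All impactor-dependent factors cancel in the ratio, leaving D_Ganymede/D_Europa = (g_Ganymede/g_Europa)^-0.25.
(1.43/1.31)^-0.25 = 1.092^-0.25 = 0.9782
D_Ganymede = 0.9782 × 164 km = 160 km

D ≈ 160 km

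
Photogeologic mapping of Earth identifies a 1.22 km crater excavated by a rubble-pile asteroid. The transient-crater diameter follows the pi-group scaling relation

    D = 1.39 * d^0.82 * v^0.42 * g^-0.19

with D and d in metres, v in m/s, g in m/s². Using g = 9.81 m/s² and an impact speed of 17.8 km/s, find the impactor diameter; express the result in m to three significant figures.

Rearranging for d: d = [D / (1.39 · 17800^0.42 · 9.81^-0.19)]^(1/0.82).
D = 1220 m.
17800^0.42 = 60.98
9.81^-0.19 = 0.6480
Denominator = 1.39 × 60.98 × 0.6480 = 54.93
D / 54.93 = 1220 / 54.93 = 22.21
d = 22.21^(1/0.82) = 22.21^1.2195 = 43.86 m

d ≈ 43.9 m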